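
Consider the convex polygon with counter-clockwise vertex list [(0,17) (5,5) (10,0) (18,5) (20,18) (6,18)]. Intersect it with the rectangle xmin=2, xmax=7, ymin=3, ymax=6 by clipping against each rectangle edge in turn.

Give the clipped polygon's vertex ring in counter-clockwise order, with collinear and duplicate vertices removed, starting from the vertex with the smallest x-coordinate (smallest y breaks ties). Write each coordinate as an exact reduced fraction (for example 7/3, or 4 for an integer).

1. After x ≥ 2: [(2,52/3) (2,61/5) (5,5) (10,0) (18,5) (20,18) (6,18)]
2. After x ≤ 7: [(2,52/3) (2,61/5) (5,5) (7,3) (7,18) (6,18)]
3. After y ≥ 3: [(2,52/3) (2,61/5) (5,5) (7,3) (7,18) (6,18)]
4. After y ≤ 6: [(55/12,6) (5,5) (7,3) (7,6)]
5. Canonical ring: [(55/12,6) (5,5) (7,3) (7,6)]

Clipped polygon: [(55/12,6) (5,5) (7,3) (7,6)]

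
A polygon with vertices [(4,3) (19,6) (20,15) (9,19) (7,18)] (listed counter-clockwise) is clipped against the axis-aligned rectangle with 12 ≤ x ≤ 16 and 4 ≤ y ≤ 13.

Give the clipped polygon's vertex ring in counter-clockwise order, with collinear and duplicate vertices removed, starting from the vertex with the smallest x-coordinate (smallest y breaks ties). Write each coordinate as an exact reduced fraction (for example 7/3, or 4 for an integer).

Clipped polygon: [(12,23/5) (16,27/5) (16,13) (12,13)]

1. After x ≥ 12: [(12,23/5) (19,6) (20,15) (12,197/11)]
2. After x ≤ 16: [(12,23/5) (16,27/5) (16,181/11) (12,197/11)]
3. After y ≥ 4: [(12,23/5) (16,27/5) (16,181/11) (12,197/11)]
4. After y ≤ 13: [(12,13) (12,23/5) (16,27/5) (16,13)]
5. Canonical ring: [(12,23/5) (16,27/5) (16,13) (12,13)]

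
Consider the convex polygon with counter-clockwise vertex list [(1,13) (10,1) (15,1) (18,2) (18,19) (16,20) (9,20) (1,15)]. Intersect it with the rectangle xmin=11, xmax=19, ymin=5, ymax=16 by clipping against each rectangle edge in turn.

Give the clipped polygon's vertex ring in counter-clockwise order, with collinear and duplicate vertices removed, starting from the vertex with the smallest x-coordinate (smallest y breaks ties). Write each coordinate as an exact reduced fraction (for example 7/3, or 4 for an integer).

1. After x ≥ 11: [(11,1) (15,1) (18,2) (18,19) (16,20) (11,20)]
2. After x ≤ 19: [(11,1) (15,1) (18,2) (18,19) (16,20) (11,20)]
3. After y ≥ 5: [(11,5) (18,5) (18,19) (16,20) (11,20)]
4. After y ≤ 16: [(11,16) (11,5) (18,5) (18,16)]
5. Canonical ring: [(11,5) (18,5) (18,16) (11,16)]

Clipped polygon: [(11,5) (18,5) (18,16) (11,16)]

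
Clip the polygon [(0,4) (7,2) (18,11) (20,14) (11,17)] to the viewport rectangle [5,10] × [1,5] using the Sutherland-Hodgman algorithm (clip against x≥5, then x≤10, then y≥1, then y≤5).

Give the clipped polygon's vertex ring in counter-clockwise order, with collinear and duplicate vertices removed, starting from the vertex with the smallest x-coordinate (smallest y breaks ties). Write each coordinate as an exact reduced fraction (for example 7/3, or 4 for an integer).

Clipped polygon: [(5,18/7) (7,2) (10,49/11) (10,5) (5,5)]

1. After x ≥ 5: [(5,109/11) (5,18/7) (7,2) (18,11) (20,14) (11,17)]
2. After x ≤ 10: [(10,174/11) (5,109/11) (5,18/7) (7,2) (10,49/11)]
3. After y ≥ 1: [(10,174/11) (5,109/11) (5,18/7) (7,2) (10,49/11)]
4. After y ≤ 5: [(10,5) (5,5) (5,18/7) (7,2) (10,49/11)]
5. Canonical ring: [(5,18/7) (7,2) (10,49/11) (10,5) (5,5)]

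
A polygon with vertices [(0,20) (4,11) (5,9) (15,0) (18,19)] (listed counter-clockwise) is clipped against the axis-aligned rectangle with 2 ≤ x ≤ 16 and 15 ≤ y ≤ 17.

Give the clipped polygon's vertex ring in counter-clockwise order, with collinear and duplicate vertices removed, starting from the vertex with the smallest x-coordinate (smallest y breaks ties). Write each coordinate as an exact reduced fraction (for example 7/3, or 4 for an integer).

1. After x ≥ 2: [(2,179/9) (2,31/2) (4,11) (5,9) (15,0) (18,19)]
2. After x ≤ 16: [(16,172/9) (2,179/9) (2,31/2) (4,11) (5,9) (15,0) (16,19/3)]
3. After y ≥ 15: [(16,15) (16,172/9) (2,179/9) (2,31/2) (20/9,15)]
4. After y ≤ 17: [(16,15) (16,17) (2,17) (2,31/2) (20/9,15)]
5. Canonical ring: [(2,31/2) (20/9,15) (16,15) (16,17) (2,17)]

Clipped polygon: [(2,31/2) (20/9,15) (16,15) (16,17) (2,17)]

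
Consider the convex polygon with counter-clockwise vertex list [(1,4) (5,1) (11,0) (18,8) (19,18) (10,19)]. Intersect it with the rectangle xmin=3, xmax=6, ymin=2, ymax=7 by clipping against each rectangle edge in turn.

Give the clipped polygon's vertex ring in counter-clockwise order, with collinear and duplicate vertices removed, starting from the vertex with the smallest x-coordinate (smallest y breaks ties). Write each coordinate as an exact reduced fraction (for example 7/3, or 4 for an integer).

1. After x ≥ 3: [(3,22/3) (3,5/2) (5,1) (11,0) (18,8) (19,18) (10,19)]
2. After x ≤ 6: [(6,37/3) (3,22/3) (3,5/2) (5,1) (6,5/6)]
3. After y ≥ 2: [(6,2) (6,37/3) (3,22/3) (3,5/2) (11/3,2)]
4. After y ≤ 7: [(6,2) (6,7) (3,7) (3,5/2) (11/3,2)]
5. Canonical ring: [(3,5/2) (11/3,2) (6,2) (6,7) (3,7)]

Clipped polygon: [(3,5/2) (11/3,2) (6,2) (6,7) (3,7)]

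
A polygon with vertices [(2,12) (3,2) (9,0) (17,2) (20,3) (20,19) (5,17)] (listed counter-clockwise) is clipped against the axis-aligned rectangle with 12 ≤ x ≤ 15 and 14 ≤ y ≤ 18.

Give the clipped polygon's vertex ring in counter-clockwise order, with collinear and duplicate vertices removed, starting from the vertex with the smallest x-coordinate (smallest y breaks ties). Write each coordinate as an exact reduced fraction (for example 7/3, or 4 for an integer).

Clipped polygon: [(12,14) (15,14) (15,18) (25/2,18) (12,269/15)]

1. After x ≥ 12: [(12,3/4) (17,2) (20,3) (20,19) (12,269/15)]
2. After x ≤ 15: [(12,3/4) (15,3/2) (15,55/3) (12,269/15)]
3. After y ≥ 14: [(12,14) (15,14) (15,55/3) (12,269/15)]
4. After y ≤ 18: [(12,14) (15,14) (15,18) (25/2,18) (12,269/15)]
5. Canonical ring: [(12,14) (15,14) (15,18) (25/2,18) (12,269/15)]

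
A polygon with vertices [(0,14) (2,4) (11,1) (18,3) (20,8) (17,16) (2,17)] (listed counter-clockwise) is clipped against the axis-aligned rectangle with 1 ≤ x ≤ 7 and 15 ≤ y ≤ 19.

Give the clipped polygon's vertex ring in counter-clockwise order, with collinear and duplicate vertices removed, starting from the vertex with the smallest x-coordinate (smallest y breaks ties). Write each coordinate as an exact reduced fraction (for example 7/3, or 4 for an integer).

1. After x ≥ 1: [(1,31/2) (1,9) (2,4) (11,1) (18,3) (20,8) (17,16) (2,17)]
2. After x ≤ 7: [(1,31/2) (1,9) (2,4) (7,7/3) (7,50/3) (2,17)]
3. After y ≥ 15: [(1,31/2) (1,15) (7,15) (7,50/3) (2,17)]
4. After y ≤ 19: [(1,31/2) (1,15) (7,15) (7,50/3) (2,17)]
5. Canonical ring: [(1,15) (7,15) (7,50/3) (2,17) (1,31/2)]

Clipped polygon: [(1,15) (7,15) (7,50/3) (2,17) (1,31/2)]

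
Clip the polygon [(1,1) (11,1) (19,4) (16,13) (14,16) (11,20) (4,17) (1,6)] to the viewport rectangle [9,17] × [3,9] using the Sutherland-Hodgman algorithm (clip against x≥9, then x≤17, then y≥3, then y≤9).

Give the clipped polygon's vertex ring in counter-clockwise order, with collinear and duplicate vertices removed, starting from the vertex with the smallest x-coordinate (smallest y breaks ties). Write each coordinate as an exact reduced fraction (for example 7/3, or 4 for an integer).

1. After x ≥ 9: [(9,1) (11,1) (19,4) (16,13) (14,16) (11,20) (9,134/7)]
2. After x ≤ 17: [(9,1) (11,1) (17,13/4) (17,10) (16,13) (14,16) (11,20) (9,134/7)]
3. After y ≥ 3: [(9,3) (49/3,3) (17,13/4) (17,10) (16,13) (14,16) (11,20) (9,134/7)]
4. After y ≤ 9: [(9,9) (9,3) (49/3,3) (17,13/4) (17,9)]
5. Canonical ring: [(9,3) (49/3,3) (17,13/4) (17,9) (9,9)]

Clipped polygon: [(9,3) (49/3,3) (17,13/4) (17,9) (9,9)]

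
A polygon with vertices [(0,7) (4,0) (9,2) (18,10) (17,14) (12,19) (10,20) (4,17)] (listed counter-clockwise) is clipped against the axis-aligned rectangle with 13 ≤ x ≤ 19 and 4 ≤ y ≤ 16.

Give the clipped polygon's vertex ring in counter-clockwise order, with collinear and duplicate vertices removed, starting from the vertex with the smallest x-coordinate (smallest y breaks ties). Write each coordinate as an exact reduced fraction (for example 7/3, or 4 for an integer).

1. After x ≥ 13: [(13,50/9) (18,10) (17,14) (13,18)]
2. After x ≤ 19: [(13,50/9) (18,10) (17,14) (13,18)]
3. After y ≥ 4: [(13,50/9) (18,10) (17,14) (13,18)]
4. After y ≤ 16: [(13,16) (13,50/9) (18,10) (17,14) (15,16)]
5. Canonical ring: [(13,50/9) (18,10) (17,14) (15,16) (13,16)]

Clipped polygon: [(13,50/9) (18,10) (17,14) (15,16) (13,16)]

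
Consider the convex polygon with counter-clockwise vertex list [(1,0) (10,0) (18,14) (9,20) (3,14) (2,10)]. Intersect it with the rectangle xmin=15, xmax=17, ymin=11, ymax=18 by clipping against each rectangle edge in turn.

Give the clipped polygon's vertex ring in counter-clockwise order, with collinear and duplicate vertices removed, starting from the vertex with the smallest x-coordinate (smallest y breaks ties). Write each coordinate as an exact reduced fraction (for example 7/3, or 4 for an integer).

1. After x ≥ 15: [(15,35/4) (18,14) (15,16)]
2. After x ≤ 17: [(15,35/4) (17,49/4) (17,44/3) (15,16)]
3. After y ≥ 11: [(15,11) (114/7,11) (17,49/4) (17,44/3) (15,16)]
4. After y ≤ 18: [(15,11) (114/7,11) (17,49/4) (17,44/3) (15,16)]
5. Canonical ring: [(15,11) (114/7,11) (17,49/4) (17,44/3) (15,16)]

Clipped polygon: [(15,11) (114/7,11) (17,49/4) (17,44/3) (15,16)]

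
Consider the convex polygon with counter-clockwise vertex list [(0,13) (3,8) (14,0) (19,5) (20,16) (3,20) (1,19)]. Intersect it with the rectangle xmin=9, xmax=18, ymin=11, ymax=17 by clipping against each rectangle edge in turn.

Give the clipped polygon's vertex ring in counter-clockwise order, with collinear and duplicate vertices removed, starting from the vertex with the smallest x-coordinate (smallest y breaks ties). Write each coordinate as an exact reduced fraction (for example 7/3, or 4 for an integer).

Clipped polygon: [(9,11) (18,11) (18,280/17) (63/4,17) (9,17)]

1. After x ≥ 9: [(9,40/11) (14,0) (19,5) (20,16) (9,316/17)]
2. After x ≤ 18: [(9,40/11) (14,0) (18,4) (18,280/17) (9,316/17)]
3. After y ≥ 11: [(9,11) (18,11) (18,280/17) (9,316/17)]
4. After y ≤ 17: [(9,17) (9,11) (18,11) (18,280/17) (63/4,17)]
5. Canonical ring: [(9,11) (18,11) (18,280/17) (63/4,17) (9,17)]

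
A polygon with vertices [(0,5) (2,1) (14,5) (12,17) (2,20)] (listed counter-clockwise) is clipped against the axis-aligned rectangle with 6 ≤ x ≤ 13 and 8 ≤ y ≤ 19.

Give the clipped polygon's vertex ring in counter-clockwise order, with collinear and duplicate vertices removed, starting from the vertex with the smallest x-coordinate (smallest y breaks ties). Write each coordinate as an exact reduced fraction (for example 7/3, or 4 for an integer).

Clipped polygon: [(6,8) (13,8) (13,11) (12,17) (6,94/5)]

1. After x ≥ 6: [(6,7/3) (14,5) (12,17) (6,94/5)]
2. After x ≤ 13: [(6,7/3) (13,14/3) (13,11) (12,17) (6,94/5)]
3. After y ≥ 8: [(6,8) (13,8) (13,11) (12,17) (6,94/5)]
4. After y ≤ 19: [(6,8) (13,8) (13,11) (12,17) (6,94/5)]
5. Canonical ring: [(6,8) (13,8) (13,11) (12,17) (6,94/5)]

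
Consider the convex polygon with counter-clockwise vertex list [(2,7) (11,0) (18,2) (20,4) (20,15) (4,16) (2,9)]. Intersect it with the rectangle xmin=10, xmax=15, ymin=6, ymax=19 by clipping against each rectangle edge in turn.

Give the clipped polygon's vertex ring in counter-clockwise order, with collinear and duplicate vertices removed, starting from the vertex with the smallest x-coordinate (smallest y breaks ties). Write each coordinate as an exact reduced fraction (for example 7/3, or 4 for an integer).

Clipped polygon: [(10,6) (15,6) (15,245/16) (10,125/8)]

1. After x ≥ 10: [(10,7/9) (11,0) (18,2) (20,4) (20,15) (10,125/8)]
2. After x ≤ 15: [(10,7/9) (11,0) (15,8/7) (15,245/16) (10,125/8)]
3. After y ≥ 6: [(10,6) (15,6) (15,245/16) (10,125/8)]
4. After y ≤ 19: [(10,6) (15,6) (15,245/16) (10,125/8)]
5. Canonical ring: [(10,6) (15,6) (15,245/16) (10,125/8)]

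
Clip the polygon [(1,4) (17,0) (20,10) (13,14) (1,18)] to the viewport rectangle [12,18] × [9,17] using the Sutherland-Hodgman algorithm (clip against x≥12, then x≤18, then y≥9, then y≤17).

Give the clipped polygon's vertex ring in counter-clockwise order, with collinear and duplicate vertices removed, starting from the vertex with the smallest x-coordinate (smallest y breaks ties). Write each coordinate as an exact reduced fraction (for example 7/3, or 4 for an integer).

1. After x ≥ 12: [(12,5/4) (17,0) (20,10) (13,14) (12,43/3)]
2. After x ≤ 18: [(12,5/4) (17,0) (18,10/3) (18,78/7) (13,14) (12,43/3)]
3. After y ≥ 9: [(12,9) (18,9) (18,78/7) (13,14) (12,43/3)]
4. After y ≤ 17: [(12,9) (18,9) (18,78/7) (13,14) (12,43/3)]
5. Canonical ring: [(12,9) (18,9) (18,78/7) (13,14) (12,43/3)]

Clipped polygon: [(12,9) (18,9) (18,78/7) (13,14) (12,43/3)]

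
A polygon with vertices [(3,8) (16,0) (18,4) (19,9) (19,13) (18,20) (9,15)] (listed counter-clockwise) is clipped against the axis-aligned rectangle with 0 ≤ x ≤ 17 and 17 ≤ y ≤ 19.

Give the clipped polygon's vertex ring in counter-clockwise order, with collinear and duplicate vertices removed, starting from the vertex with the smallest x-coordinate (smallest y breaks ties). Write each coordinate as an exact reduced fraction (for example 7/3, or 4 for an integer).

Clipped polygon: [(63/5,17) (17,17) (17,19) (81/5,19)]

1. After x ≥ 0: [(3,8) (16,0) (18,4) (19,9) (19,13) (18,20) (9,15)]
2. After x ≤ 17: [(3,8) (16,0) (17,2) (17,175/9) (9,15)]
3. After y ≥ 17: [(17,17) (17,175/9) (63/5,17)]
4. After y ≤ 19: [(17,17) (17,19) (81/5,19) (63/5,17)]
5. Canonical ring: [(63/5,17) (17,17) (17,19) (81/5,19)]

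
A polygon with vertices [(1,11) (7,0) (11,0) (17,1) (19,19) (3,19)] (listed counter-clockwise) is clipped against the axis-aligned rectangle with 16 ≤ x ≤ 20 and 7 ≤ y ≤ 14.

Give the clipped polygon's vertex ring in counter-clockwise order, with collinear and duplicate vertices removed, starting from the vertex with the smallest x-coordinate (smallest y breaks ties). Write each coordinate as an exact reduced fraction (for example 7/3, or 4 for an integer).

1. After x ≥ 16: [(16,5/6) (17,1) (19,19) (16,19)]
2. After x ≤ 20: [(16,5/6) (17,1) (19,19) (16,19)]
3. After y ≥ 7: [(16,7) (53/3,7) (19,19) (16,19)]
4. After y ≤ 14: [(16,14) (16,7) (53/3,7) (166/9,14)]
5. Canonical ring: [(16,7) (53/3,7) (166/9,14) (16,14)]

Clipped polygon: [(16,7) (53/3,7) (166/9,14) (16,14)]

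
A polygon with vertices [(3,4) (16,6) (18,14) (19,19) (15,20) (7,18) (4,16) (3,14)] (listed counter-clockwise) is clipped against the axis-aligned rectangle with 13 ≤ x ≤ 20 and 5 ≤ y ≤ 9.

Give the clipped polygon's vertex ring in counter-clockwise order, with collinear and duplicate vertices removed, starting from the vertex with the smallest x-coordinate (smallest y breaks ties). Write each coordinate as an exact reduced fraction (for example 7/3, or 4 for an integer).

Clipped polygon: [(13,72/13) (16,6) (67/4,9) (13,9)]

1. After x ≥ 13: [(13,72/13) (16,6) (18,14) (19,19) (15,20) (13,39/2)]
2. After x ≤ 20: [(13,72/13) (16,6) (18,14) (19,19) (15,20) (13,39/2)]
3. After y ≥ 5: [(13,72/13) (16,6) (18,14) (19,19) (15,20) (13,39/2)]
4. After y ≤ 9: [(13,9) (13,72/13) (16,6) (67/4,9)]
5. Canonical ring: [(13,72/13) (16,6) (67/4,9) (13,9)]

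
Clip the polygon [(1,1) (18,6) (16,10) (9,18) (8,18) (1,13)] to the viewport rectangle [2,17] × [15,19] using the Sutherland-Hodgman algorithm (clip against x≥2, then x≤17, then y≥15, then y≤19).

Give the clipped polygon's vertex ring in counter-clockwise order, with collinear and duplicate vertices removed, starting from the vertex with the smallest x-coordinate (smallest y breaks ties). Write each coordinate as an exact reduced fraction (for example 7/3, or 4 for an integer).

Clipped polygon: [(19/5,15) (93/8,15) (9,18) (8,18)]

1. After x ≥ 2: [(2,22/17) (18,6) (16,10) (9,18) (8,18) (2,96/7)]
2. After x ≤ 17: [(2,22/17) (17,97/17) (17,8) (16,10) (9,18) (8,18) (2,96/7)]
3. After y ≥ 15: [(93/8,15) (9,18) (8,18) (19/5,15)]
4. After y ≤ 19: [(93/8,15) (9,18) (8,18) (19/5,15)]
5. Canonical ring: [(19/5,15) (93/8,15) (9,18) (8,18)]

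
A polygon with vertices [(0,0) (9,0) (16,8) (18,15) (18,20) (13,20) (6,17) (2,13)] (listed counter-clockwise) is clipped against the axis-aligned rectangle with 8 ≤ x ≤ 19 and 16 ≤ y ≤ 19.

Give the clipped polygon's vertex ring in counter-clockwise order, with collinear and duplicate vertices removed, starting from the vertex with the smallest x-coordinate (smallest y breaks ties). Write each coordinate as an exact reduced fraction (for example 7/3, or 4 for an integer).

Clipped polygon: [(8,16) (18,16) (18,19) (32/3,19) (8,125/7)]

1. After x ≥ 8: [(8,0) (9,0) (16,8) (18,15) (18,20) (13,20) (8,125/7)]
2. After x ≤ 19: [(8,0) (9,0) (16,8) (18,15) (18,20) (13,20) (8,125/7)]
3. After y ≥ 16: [(8,16) (18,16) (18,20) (13,20) (8,125/7)]
4. After y ≤ 19: [(8,16) (18,16) (18,19) (32/3,19) (8,125/7)]
5. Canonical ring: [(8,16) (18,16) (18,19) (32/3,19) (8,125/7)]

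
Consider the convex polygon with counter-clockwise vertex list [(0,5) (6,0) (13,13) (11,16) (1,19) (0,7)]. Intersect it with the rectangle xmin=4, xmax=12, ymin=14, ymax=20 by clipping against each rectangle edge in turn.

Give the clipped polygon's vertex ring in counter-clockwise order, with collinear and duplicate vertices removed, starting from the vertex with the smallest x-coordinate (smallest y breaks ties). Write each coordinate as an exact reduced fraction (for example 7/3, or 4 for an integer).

1. After x ≥ 4: [(4,5/3) (6,0) (13,13) (11,16) (4,181/10)]
2. After x ≤ 12: [(4,5/3) (6,0) (12,78/7) (12,29/2) (11,16) (4,181/10)]
3. After y ≥ 14: [(4,14) (12,14) (12,29/2) (11,16) (4,181/10)]
4. After y ≤ 20: [(4,14) (12,14) (12,29/2) (11,16) (4,181/10)]
5. Canonical ring: [(4,14) (12,14) (12,29/2) (11,16) (4,181/10)]

Clipped polygon: [(4,14) (12,14) (12,29/2) (11,16) (4,181/10)]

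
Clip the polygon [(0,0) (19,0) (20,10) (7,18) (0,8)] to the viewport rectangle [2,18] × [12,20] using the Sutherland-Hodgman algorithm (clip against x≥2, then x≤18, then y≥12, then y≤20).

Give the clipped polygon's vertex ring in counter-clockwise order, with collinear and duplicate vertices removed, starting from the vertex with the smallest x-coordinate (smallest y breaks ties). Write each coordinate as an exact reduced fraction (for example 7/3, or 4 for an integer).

1. After x ≥ 2: [(2,0) (19,0) (20,10) (7,18) (2,76/7)]
2. After x ≤ 18: [(2,0) (18,0) (18,146/13) (7,18) (2,76/7)]
3. After y ≥ 12: [(67/4,12) (7,18) (14/5,12)]
4. After y ≤ 20: [(67/4,12) (7,18) (14/5,12)]
5. Canonical ring: [(14/5,12) (67/4,12) (7,18)]

Clipped polygon: [(14/5,12) (67/4,12) (7,18)]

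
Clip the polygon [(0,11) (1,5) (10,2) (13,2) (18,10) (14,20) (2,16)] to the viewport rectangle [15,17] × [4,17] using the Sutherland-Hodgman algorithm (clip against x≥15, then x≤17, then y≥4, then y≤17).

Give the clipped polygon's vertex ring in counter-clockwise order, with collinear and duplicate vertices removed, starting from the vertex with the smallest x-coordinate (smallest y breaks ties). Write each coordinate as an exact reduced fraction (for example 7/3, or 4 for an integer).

Clipped polygon: [(15,26/5) (17,42/5) (17,25/2) (76/5,17) (15,17)]

1. After x ≥ 15: [(15,26/5) (18,10) (15,35/2)]
2. After x ≤ 17: [(15,26/5) (17,42/5) (17,25/2) (15,35/2)]
3. After y ≥ 4: [(15,26/5) (17,42/5) (17,25/2) (15,35/2)]
4. After y ≤ 17: [(15,17) (15,26/5) (17,42/5) (17,25/2) (76/5,17)]
5. Canonical ring: [(15,26/5) (17,42/5) (17,25/2) (76/5,17) (15,17)]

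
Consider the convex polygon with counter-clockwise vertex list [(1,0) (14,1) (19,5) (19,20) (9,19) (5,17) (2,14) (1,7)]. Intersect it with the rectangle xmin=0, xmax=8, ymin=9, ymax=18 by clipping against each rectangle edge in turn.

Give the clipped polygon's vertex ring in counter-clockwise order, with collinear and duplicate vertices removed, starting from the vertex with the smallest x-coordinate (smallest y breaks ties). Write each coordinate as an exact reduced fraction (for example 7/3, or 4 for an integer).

Clipped polygon: [(9/7,9) (8,9) (8,18) (7,18) (5,17) (2,14)]

1. After x ≥ 0: [(1,0) (14,1) (19,5) (19,20) (9,19) (5,17) (2,14) (1,7)]
2. After x ≤ 8: [(1,0) (8,7/13) (8,37/2) (5,17) (2,14) (1,7)]
3. After y ≥ 9: [(8,9) (8,37/2) (5,17) (2,14) (9/7,9)]
4. After y ≤ 18: [(8,9) (8,18) (7,18) (5,17) (2,14) (9/7,9)]
5. Canonical ring: [(9/7,9) (8,9) (8,18) (7,18) (5,17) (2,14)]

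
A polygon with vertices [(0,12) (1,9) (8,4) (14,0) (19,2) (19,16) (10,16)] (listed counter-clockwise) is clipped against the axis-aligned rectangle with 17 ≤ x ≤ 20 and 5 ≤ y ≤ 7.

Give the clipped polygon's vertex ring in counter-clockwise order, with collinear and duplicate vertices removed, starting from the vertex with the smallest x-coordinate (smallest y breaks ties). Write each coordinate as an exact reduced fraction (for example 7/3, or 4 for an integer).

Clipped polygon: [(17,5) (19,5) (19,7) (17,7)]

1. After x ≥ 17: [(17,6/5) (19,2) (19,16) (17,16)]
2. After x ≤ 20: [(17,6/5) (19,2) (19,16) (17,16)]
3. After y ≥ 5: [(17,5) (19,5) (19,16) (17,16)]
4. After y ≤ 7: [(17,7) (17,5) (19,5) (19,7)]
5. Canonical ring: [(17,5) (19,5) (19,7) (17,7)]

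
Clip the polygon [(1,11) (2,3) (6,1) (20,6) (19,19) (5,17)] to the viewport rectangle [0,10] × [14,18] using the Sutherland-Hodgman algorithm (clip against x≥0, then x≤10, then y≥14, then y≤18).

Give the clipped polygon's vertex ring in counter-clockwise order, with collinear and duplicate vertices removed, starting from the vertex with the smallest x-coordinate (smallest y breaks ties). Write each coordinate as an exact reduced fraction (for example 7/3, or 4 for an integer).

1. After x ≥ 0: [(1,11) (2,3) (6,1) (20,6) (19,19) (5,17)]
2. After x ≤ 10: [(1,11) (2,3) (6,1) (10,17/7) (10,124/7) (5,17)]
3. After y ≥ 14: [(3,14) (10,14) (10,124/7) (5,17)]
4. After y ≤ 18: [(3,14) (10,14) (10,124/7) (5,17)]
5. Canonical ring: [(3,14) (10,14) (10,124/7) (5,17)]

Clipped polygon: [(3,14) (10,14) (10,124/7) (5,17)]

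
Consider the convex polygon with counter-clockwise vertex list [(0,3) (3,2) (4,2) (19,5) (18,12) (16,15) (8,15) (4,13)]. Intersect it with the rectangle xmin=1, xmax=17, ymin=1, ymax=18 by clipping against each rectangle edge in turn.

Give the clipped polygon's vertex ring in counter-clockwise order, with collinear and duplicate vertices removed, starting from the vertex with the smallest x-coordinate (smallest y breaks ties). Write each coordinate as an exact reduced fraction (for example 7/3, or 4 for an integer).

1. After x ≥ 1: [(1,11/2) (1,8/3) (3,2) (4,2) (19,5) (18,12) (16,15) (8,15) (4,13)]
2. After x ≤ 17: [(1,11/2) (1,8/3) (3,2) (4,2) (17,23/5) (17,27/2) (16,15) (8,15) (4,13)]
3. After y ≥ 1: [(1,11/2) (1,8/3) (3,2) (4,2) (17,23/5) (17,27/2) (16,15) (8,15) (4,13)]
4. After y ≤ 18: [(1,11/2) (1,8/3) (3,2) (4,2) (17,23/5) (17,27/2) (16,15) (8,15) (4,13)]
5. Canonical ring: [(1,8/3) (3,2) (4,2) (17,23/5) (17,27/2) (16,15) (8,15) (4,13) (1,11/2)]

Clipped polygon: [(1,8/3) (3,2) (4,2) (17,23/5) (17,27/2) (16,15) (8,15) (4,13) (1,11/2)]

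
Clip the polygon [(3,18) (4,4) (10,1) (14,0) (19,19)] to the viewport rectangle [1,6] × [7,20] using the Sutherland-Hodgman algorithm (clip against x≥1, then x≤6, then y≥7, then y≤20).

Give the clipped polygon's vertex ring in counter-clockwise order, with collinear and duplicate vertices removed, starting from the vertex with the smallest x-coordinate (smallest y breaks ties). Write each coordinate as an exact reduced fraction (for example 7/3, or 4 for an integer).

Clipped polygon: [(3,18) (53/14,7) (6,7) (6,291/16)]

1. After x ≥ 1: [(3,18) (4,4) (10,1) (14,0) (19,19)]
2. After x ≤ 6: [(6,291/16) (3,18) (4,4) (6,3)]
3. After y ≥ 7: [(6,7) (6,291/16) (3,18) (53/14,7)]
4. After y ≤ 20: [(6,7) (6,291/16) (3,18) (53/14,7)]
5. Canonical ring: [(3,18) (53/14,7) (6,7) (6,291/16)]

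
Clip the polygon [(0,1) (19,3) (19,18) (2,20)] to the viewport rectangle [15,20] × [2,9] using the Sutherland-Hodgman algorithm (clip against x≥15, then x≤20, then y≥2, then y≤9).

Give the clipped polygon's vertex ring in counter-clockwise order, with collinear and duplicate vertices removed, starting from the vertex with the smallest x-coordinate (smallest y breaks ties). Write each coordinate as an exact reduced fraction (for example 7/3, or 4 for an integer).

1. After x ≥ 15: [(15,49/19) (19,3) (19,18) (15,314/17)]
2. After x ≤ 20: [(15,49/19) (19,3) (19,18) (15,314/17)]
3. After y ≥ 2: [(15,49/19) (19,3) (19,18) (15,314/17)]
4. After y ≤ 9: [(15,9) (15,49/19) (19,3) (19,9)]
5. Canonical ring: [(15,49/19) (19,3) (19,9) (15,9)]

Clipped polygon: [(15,49/19) (19,3) (19,9) (15,9)]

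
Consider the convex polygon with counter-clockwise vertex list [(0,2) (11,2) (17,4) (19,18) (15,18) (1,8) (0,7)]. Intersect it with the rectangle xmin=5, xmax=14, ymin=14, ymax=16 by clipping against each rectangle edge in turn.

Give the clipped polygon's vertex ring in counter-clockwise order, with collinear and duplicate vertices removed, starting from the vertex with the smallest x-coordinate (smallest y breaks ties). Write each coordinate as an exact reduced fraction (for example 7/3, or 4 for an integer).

Clipped polygon: [(47/5,14) (14,14) (14,16) (61/5,16)]

1. After x ≥ 5: [(5,2) (11,2) (17,4) (19,18) (15,18) (5,76/7)]
2. After x ≤ 14: [(5,2) (11,2) (14,3) (14,121/7) (5,76/7)]
3. After y ≥ 14: [(14,14) (14,121/7) (47/5,14)]
4. After y ≤ 16: [(14,14) (14,16) (61/5,16) (47/5,14)]
5. Canonical ring: [(47/5,14) (14,14) (14,16) (61/5,16)]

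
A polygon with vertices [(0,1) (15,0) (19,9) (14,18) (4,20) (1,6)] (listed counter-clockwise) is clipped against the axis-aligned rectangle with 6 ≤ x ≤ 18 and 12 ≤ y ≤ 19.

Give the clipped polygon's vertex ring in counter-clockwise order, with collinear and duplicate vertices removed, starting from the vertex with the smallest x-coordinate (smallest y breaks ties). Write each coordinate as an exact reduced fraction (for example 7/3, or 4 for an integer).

Clipped polygon: [(6,12) (52/3,12) (14,18) (9,19) (6,19)]

1. After x ≥ 6: [(6,3/5) (15,0) (19,9) (14,18) (6,98/5)]
2. After x ≤ 18: [(6,3/5) (15,0) (18,27/4) (18,54/5) (14,18) (6,98/5)]
3. After y ≥ 12: [(6,12) (52/3,12) (14,18) (6,98/5)]
4. After y ≤ 19: [(6,19) (6,12) (52/3,12) (14,18) (9,19)]
5. Canonical ring: [(6,12) (52/3,12) (14,18) (9,19) (6,19)]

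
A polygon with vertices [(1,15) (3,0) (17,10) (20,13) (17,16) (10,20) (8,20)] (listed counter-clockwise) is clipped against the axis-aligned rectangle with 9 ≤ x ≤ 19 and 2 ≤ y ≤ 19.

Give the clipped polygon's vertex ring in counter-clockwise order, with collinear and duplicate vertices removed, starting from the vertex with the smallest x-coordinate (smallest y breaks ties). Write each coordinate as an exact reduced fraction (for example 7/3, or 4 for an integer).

1. After x ≥ 9: [(9,30/7) (17,10) (20,13) (17,16) (10,20) (9,20)]
2. After x ≤ 19: [(9,30/7) (17,10) (19,12) (19,14) (17,16) (10,20) (9,20)]
3. After y ≥ 2: [(9,30/7) (17,10) (19,12) (19,14) (17,16) (10,20) (9,20)]
4. After y ≤ 19: [(9,19) (9,30/7) (17,10) (19,12) (19,14) (17,16) (47/4,19)]
5. Canonical ring: [(9,30/7) (17,10) (19,12) (19,14) (17,16) (47/4,19) (9,19)]

Clipped polygon: [(9,30/7) (17,10) (19,12) (19,14) (17,16) (47/4,19) (9,19)]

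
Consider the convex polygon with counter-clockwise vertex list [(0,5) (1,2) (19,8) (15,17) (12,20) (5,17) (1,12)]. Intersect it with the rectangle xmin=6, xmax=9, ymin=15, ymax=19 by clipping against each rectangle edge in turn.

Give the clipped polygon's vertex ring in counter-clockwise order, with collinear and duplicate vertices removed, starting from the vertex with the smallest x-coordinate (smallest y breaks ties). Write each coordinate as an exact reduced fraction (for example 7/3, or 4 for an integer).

1. After x ≥ 6: [(6,11/3) (19,8) (15,17) (12,20) (6,122/7)]
2. After x ≤ 9: [(6,11/3) (9,14/3) (9,131/7) (6,122/7)]
3. After y ≥ 15: [(6,15) (9,15) (9,131/7) (6,122/7)]
4. After y ≤ 19: [(6,15) (9,15) (9,131/7) (6,122/7)]
5. Canonical ring: [(6,15) (9,15) (9,131/7) (6,122/7)]

Clipped polygon: [(6,15) (9,15) (9,131/7) (6,122/7)]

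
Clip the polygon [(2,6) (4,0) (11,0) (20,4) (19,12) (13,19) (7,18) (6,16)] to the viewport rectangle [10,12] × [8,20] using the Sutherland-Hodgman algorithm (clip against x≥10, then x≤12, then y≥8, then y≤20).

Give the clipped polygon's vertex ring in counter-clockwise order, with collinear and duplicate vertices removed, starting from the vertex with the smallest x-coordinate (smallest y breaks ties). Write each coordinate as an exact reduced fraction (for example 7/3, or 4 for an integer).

Clipped polygon: [(10,8) (12,8) (12,113/6) (10,37/2)]

1. After x ≥ 10: [(10,0) (11,0) (20,4) (19,12) (13,19) (10,37/2)]
2. After x ≤ 12: [(10,0) (11,0) (12,4/9) (12,113/6) (10,37/2)]
3. After y ≥ 8: [(10,8) (12,8) (12,113/6) (10,37/2)]
4. After y ≤ 20: [(10,8) (12,8) (12,113/6) (10,37/2)]
5. Canonical ring: [(10,8) (12,8) (12,113/6) (10,37/2)]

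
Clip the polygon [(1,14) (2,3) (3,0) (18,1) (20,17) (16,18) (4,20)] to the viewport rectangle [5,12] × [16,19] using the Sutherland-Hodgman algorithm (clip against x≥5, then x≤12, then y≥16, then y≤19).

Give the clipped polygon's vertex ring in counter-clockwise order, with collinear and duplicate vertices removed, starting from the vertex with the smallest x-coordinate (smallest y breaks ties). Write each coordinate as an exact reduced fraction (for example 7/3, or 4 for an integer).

1. After x ≥ 5: [(5,2/15) (18,1) (20,17) (16,18) (5,119/6)]
2. After x ≤ 12: [(5,2/15) (12,3/5) (12,56/3) (5,119/6)]
3. After y ≥ 16: [(5,16) (12,16) (12,56/3) (5,119/6)]
4. After y ≤ 19: [(5,19) (5,16) (12,16) (12,56/3) (10,19)]
5. Canonical ring: [(5,16) (12,16) (12,56/3) (10,19) (5,19)]

Clipped polygon: [(5,16) (12,16) (12,56/3) (10,19) (5,19)]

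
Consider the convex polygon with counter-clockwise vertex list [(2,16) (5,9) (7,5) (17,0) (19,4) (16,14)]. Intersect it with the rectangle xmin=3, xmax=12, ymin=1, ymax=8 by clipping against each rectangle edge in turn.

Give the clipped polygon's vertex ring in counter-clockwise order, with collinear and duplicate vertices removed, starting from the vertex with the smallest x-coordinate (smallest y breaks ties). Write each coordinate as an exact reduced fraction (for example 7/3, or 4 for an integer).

1. After x ≥ 3: [(3,111/7) (3,41/3) (5,9) (7,5) (17,0) (19,4) (16,14)]
2. After x ≤ 12: [(12,102/7) (3,111/7) (3,41/3) (5,9) (7,5) (12,5/2)]
3. After y ≥ 1: [(12,102/7) (3,111/7) (3,41/3) (5,9) (7,5) (12,5/2)]
4. After y ≤ 8: [(12,8) (11/2,8) (7,5) (12,5/2)]
5. Canonical ring: [(11/2,8) (7,5) (12,5/2) (12,8)]

Clipped polygon: [(11/2,8) (7,5) (12,5/2) (12,8)]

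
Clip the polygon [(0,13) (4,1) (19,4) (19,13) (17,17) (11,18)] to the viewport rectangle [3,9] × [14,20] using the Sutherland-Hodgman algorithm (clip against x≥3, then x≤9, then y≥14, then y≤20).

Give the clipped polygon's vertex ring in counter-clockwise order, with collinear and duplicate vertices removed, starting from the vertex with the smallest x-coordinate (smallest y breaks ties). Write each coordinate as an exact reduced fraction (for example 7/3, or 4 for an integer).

1. After x ≥ 3: [(3,158/11) (3,4) (4,1) (19,4) (19,13) (17,17) (11,18)]
2. After x ≤ 9: [(9,188/11) (3,158/11) (3,4) (4,1) (9,2)]
3. After y ≥ 14: [(9,14) (9,188/11) (3,158/11) (3,14)]
4. After y ≤ 20: [(9,14) (9,188/11) (3,158/11) (3,14)]
5. Canonical ring: [(3,14) (9,14) (9,188/11) (3,158/11)]

Clipped polygon: [(3,14) (9,14) (9,188/11) (3,158/11)]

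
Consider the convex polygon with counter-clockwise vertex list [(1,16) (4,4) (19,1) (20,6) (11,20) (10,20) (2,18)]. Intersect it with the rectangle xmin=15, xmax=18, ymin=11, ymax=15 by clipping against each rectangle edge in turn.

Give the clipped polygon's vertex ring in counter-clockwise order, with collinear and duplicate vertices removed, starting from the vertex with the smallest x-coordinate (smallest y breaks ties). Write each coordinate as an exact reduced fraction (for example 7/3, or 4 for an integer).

Clipped polygon: [(15,11) (235/14,11) (15,124/9)]

1. After x ≥ 15: [(15,9/5) (19,1) (20,6) (15,124/9)]
2. After x ≤ 18: [(15,9/5) (18,6/5) (18,82/9) (15,124/9)]
3. After y ≥ 11: [(15,11) (235/14,11) (15,124/9)]
4. After y ≤ 15: [(15,11) (235/14,11) (15,124/9)]
5. Canonical ring: [(15,11) (235/14,11) (15,124/9)]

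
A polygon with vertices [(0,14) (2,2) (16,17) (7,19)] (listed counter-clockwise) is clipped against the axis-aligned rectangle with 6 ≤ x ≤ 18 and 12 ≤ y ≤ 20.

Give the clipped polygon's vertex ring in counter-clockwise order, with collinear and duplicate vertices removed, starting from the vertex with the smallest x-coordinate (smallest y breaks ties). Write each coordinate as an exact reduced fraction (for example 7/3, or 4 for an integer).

Clipped polygon: [(6,12) (34/3,12) (16,17) (7,19) (6,128/7)]

1. After x ≥ 6: [(6,128/7) (6,44/7) (16,17) (7,19)]
2. After x ≤ 18: [(6,128/7) (6,44/7) (16,17) (7,19)]
3. After y ≥ 12: [(6,128/7) (6,12) (34/3,12) (16,17) (7,19)]
4. After y ≤ 20: [(6,128/7) (6,12) (34/3,12) (16,17) (7,19)]
5. Canonical ring: [(6,12) (34/3,12) (16,17) (7,19) (6,128/7)]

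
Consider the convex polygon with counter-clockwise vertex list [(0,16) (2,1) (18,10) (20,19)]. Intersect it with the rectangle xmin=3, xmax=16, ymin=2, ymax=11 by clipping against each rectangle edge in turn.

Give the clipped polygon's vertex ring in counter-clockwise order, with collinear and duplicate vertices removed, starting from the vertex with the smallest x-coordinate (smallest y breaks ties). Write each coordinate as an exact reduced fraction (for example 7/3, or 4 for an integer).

1. After x ≥ 3: [(3,329/20) (3,25/16) (18,10) (20,19)]
2. After x ≤ 16: [(16,92/5) (3,329/20) (3,25/16) (16,71/8)]
3. After y ≥ 2: [(16,92/5) (3,329/20) (3,2) (34/9,2) (16,71/8)]
4. After y ≤ 11: [(16,11) (3,11) (3,2) (34/9,2) (16,71/8)]
5. Canonical ring: [(3,2) (34/9,2) (16,71/8) (16,11) (3,11)]

Clipped polygon: [(3,2) (34/9,2) (16,71/8) (16,11) (3,11)]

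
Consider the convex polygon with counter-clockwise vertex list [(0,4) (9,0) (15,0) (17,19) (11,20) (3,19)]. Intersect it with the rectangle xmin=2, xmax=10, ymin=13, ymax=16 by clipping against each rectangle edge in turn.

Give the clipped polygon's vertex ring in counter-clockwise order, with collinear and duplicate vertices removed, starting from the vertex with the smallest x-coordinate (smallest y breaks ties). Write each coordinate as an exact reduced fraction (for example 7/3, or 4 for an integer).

1. After x ≥ 2: [(2,14) (2,28/9) (9,0) (15,0) (17,19) (11,20) (3,19)]
2. After x ≤ 10: [(2,14) (2,28/9) (9,0) (10,0) (10,159/8) (3,19)]
3. After y ≥ 13: [(2,14) (2,13) (10,13) (10,159/8) (3,19)]
4. After y ≤ 16: [(12/5,16) (2,14) (2,13) (10,13) (10,16)]
5. Canonical ring: [(2,13) (10,13) (10,16) (12/5,16) (2,14)]

Clipped polygon: [(2,13) (10,13) (10,16) (12/5,16) (2,14)]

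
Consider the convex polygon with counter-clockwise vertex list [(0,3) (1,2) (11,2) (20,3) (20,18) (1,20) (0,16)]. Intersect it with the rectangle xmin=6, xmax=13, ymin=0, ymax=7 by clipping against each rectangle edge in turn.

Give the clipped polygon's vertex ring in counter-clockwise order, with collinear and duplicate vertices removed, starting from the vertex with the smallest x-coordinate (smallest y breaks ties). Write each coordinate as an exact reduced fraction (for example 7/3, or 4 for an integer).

1. After x ≥ 6: [(6,2) (11,2) (20,3) (20,18) (6,370/19)]
2. After x ≤ 13: [(6,2) (11,2) (13,20/9) (13,356/19) (6,370/19)]
3. After y ≥ 0: [(6,2) (11,2) (13,20/9) (13,356/19) (6,370/19)]
4. After y ≤ 7: [(6,7) (6,2) (11,2) (13,20/9) (13,7)]
5. Canonical ring: [(6,2) (11,2) (13,20/9) (13,7) (6,7)]

Clipped polygon: [(6,2) (11,2) (13,20/9) (13,7) (6,7)]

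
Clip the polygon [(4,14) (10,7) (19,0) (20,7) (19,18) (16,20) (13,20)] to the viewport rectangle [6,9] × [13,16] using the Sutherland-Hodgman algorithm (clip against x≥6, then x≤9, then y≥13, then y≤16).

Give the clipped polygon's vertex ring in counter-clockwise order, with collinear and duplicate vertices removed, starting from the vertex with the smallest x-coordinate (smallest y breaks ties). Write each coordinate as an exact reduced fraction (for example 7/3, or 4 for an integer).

1. After x ≥ 6: [(6,46/3) (6,35/3) (10,7) (19,0) (20,7) (19,18) (16,20) (13,20)]
2. After x ≤ 9: [(9,52/3) (6,46/3) (6,35/3) (9,49/6)]
3. After y ≥ 13: [(9,13) (9,52/3) (6,46/3) (6,13)]
4. After y ≤ 16: [(9,13) (9,16) (7,16) (6,46/3) (6,13)]
5. Canonical ring: [(6,13) (9,13) (9,16) (7,16) (6,46/3)]

Clipped polygon: [(6,13) (9,13) (9,16) (7,16) (6,46/3)]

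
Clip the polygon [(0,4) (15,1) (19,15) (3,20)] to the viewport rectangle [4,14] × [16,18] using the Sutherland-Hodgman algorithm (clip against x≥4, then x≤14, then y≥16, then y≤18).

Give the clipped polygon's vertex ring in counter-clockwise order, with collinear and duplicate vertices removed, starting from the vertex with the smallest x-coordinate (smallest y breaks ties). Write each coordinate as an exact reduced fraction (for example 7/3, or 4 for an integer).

1. After x ≥ 4: [(4,16/5) (15,1) (19,15) (4,315/16)]
2. After x ≤ 14: [(4,16/5) (14,6/5) (14,265/16) (4,315/16)]
3. After y ≥ 16: [(4,16) (14,16) (14,265/16) (4,315/16)]
4. After y ≤ 18: [(4,18) (4,16) (14,16) (14,265/16) (47/5,18)]
5. Canonical ring: [(4,16) (14,16) (14,265/16) (47/5,18) (4,18)]

Clipped polygon: [(4,16) (14,16) (14,265/16) (47/5,18) (4,18)]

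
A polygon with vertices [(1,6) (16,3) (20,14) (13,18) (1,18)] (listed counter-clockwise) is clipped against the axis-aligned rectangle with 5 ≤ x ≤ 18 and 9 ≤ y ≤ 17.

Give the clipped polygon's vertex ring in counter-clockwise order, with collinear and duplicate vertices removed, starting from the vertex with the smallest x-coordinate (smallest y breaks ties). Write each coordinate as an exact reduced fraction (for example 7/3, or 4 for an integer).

Clipped polygon: [(5,9) (18,9) (18,106/7) (59/4,17) (5,17)]

1. After x ≥ 5: [(5,26/5) (16,3) (20,14) (13,18) (5,18)]
2. After x ≤ 18: [(5,26/5) (16,3) (18,17/2) (18,106/7) (13,18) (5,18)]
3. After y ≥ 9: [(5,9) (18,9) (18,106/7) (13,18) (5,18)]
4. After y ≤ 17: [(5,17) (5,9) (18,9) (18,106/7) (59/4,17)]
5. Canonical ring: [(5,9) (18,9) (18,106/7) (59/4,17) (5,17)]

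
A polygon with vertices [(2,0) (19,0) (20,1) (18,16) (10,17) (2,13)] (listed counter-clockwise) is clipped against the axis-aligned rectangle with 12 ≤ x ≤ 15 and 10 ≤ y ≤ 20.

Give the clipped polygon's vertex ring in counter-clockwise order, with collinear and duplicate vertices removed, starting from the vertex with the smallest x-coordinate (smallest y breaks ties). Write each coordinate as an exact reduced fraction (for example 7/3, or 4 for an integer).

Clipped polygon: [(12,10) (15,10) (15,131/8) (12,67/4)]

1. After x ≥ 12: [(12,0) (19,0) (20,1) (18,16) (12,67/4)]
2. After x ≤ 15: [(12,0) (15,0) (15,131/8) (12,67/4)]
3. After y ≥ 10: [(12,10) (15,10) (15,131/8) (12,67/4)]
4. After y ≤ 20: [(12,10) (15,10) (15,131/8) (12,67/4)]
5. Canonical ring: [(12,10) (15,10) (15,131/8) (12,67/4)]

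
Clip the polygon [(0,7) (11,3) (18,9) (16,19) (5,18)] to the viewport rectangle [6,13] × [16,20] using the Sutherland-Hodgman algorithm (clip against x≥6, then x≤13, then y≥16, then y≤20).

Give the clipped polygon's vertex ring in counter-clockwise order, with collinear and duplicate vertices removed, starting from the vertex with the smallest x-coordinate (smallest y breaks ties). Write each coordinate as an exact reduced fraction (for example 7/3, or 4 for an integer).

Clipped polygon: [(6,16) (13,16) (13,206/11) (6,199/11)]

1. After x ≥ 6: [(6,53/11) (11,3) (18,9) (16,19) (6,199/11)]
2. After x ≤ 13: [(6,53/11) (11,3) (13,33/7) (13,206/11) (6,199/11)]
3. After y ≥ 16: [(6,16) (13,16) (13,206/11) (6,199/11)]
4. After y ≤ 20: [(6,16) (13,16) (13,206/11) (6,199/11)]
5. Canonical ring: [(6,16) (13,16) (13,206/11) (6,199/11)]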